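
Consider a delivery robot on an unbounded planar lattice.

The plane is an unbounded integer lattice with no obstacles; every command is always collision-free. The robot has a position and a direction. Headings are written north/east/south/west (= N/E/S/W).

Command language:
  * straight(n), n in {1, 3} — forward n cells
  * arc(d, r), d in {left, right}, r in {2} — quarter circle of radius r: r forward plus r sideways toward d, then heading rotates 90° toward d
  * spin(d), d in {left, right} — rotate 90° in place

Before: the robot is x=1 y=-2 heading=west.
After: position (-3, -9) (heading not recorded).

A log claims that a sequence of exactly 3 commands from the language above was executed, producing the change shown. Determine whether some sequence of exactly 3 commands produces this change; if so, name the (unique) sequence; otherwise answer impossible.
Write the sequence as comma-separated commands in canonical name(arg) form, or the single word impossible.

key: running arc(right, 2) before arc(left, 2) would end elsewhere — order is forced
start: x=1 y=-2 heading=west
t=1 arc(left, 2) ⇒ x=-1 y=-4 heading=south
t=2 straight(3) ⇒ x=-1 y=-7 heading=south
t=3 arc(right, 2) ⇒ x=-3 y=-9 heading=west
all 216 alternatives checked — unique.

arc(left, 2), straight(3), arc(right, 2)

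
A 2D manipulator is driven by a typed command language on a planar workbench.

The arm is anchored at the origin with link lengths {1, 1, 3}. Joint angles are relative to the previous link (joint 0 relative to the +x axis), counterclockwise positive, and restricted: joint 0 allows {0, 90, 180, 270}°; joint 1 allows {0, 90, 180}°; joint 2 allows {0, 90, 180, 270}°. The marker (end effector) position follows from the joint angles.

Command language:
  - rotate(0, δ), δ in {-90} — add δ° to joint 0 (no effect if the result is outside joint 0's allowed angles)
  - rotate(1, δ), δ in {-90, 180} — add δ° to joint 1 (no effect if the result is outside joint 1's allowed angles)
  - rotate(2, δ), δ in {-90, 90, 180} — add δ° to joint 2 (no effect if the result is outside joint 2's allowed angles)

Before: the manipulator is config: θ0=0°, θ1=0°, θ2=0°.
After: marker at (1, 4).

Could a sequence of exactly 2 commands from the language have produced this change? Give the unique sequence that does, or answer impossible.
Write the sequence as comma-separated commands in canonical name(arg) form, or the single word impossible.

rotate(1, 180), rotate(1, -90)

key: order matters: swapping rotate(1, 180) and rotate(1, -90) lands elsewhere
start: config: θ0=0°, θ1=0°, θ2=0°
[1] after rotate(1, 180): config: θ0=0°, θ1=180°, θ2=0°
[2] after rotate(1, -90): config: θ0=0°, θ1=90°, θ2=0°
all 36 alternatives checked — unique.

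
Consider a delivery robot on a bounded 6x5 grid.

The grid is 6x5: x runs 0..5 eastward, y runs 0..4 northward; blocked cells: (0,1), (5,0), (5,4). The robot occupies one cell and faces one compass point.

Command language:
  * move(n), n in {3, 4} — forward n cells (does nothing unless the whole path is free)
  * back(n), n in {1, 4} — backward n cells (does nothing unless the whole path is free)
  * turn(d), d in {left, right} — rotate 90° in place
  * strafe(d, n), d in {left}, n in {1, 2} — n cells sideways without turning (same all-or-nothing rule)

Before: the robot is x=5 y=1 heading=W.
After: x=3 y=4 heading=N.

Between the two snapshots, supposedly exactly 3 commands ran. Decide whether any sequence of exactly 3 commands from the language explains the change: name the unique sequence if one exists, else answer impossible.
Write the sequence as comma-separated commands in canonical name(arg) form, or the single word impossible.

key: cell and facing (now N) both changed — the 3 commands mix motion and turning
start: x=5 y=1 heading=W
1. turn(right) → x=5 y=1 heading=N
2. strafe(left, 2) → x=3 y=1 heading=N
3. move(3) → x=3 y=4 heading=N
all 512 alternatives checked — unique.

turn(right), strafe(left, 2), move(3)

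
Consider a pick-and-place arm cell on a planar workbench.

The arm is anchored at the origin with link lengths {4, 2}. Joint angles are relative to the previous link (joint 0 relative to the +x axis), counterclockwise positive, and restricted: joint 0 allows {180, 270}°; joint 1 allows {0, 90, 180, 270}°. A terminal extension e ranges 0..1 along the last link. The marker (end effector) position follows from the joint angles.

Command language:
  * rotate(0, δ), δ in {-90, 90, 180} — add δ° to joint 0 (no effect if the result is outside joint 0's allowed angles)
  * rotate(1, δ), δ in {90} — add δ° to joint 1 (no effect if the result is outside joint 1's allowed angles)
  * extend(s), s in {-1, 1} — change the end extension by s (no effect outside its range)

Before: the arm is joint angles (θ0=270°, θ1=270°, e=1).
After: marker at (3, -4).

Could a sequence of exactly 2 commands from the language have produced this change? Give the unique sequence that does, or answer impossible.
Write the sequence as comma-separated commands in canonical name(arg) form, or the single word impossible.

initial: joint angles (θ0=270°, θ1=270°, e=1)
step 1 (rotate(1, 90)): joint angles (θ0=270°, θ1=0°, e=1)
step 2 (rotate(1, 90)): joint angles (θ0=270°, θ1=90°, e=1)
all 36 alternatives checked — unique.

rotate(1, 90), rotate(1, 90)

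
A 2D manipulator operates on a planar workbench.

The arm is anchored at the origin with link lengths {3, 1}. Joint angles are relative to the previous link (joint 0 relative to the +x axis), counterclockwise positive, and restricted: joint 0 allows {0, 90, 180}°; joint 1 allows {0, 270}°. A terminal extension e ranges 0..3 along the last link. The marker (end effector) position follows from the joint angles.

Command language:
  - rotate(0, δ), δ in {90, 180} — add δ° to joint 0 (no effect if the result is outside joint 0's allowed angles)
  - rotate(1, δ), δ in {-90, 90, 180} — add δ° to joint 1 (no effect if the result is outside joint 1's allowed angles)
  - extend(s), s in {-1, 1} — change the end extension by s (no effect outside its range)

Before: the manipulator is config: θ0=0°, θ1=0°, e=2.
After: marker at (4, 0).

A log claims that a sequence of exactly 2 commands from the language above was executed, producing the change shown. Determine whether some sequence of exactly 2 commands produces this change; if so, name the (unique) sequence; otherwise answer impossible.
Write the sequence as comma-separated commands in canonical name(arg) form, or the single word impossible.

begin: config: θ0=0°, θ1=0°, e=2
step 1 (extend(-1)): config: θ0=0°, θ1=0°, e=1
step 2 (extend(-1)): config: θ0=0°, θ1=0°, e=0
uniquely the one of 49 2-step routes that fits.

extend(-1), extend(-1)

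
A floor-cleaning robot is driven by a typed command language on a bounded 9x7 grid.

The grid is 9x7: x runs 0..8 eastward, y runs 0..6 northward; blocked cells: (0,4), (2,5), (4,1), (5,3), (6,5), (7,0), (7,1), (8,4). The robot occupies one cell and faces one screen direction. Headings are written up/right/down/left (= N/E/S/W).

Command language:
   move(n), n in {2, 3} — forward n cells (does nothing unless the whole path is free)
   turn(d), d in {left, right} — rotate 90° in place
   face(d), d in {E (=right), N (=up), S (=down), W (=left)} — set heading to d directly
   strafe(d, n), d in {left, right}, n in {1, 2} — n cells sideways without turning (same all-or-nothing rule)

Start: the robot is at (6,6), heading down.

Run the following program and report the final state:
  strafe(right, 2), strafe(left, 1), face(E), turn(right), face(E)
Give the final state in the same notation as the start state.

begin: at (6,6), heading down
step 1 (strafe(right, 2)): at (4,6), heading down
step 2 (strafe(left, 1)): at (5,6), heading down
step 3 (face(E)): at (5,6), heading right
step 4 (turn(right)): at (5,6), heading down
step 5 (face(E)): at (5,6), heading right

at (5,6), heading right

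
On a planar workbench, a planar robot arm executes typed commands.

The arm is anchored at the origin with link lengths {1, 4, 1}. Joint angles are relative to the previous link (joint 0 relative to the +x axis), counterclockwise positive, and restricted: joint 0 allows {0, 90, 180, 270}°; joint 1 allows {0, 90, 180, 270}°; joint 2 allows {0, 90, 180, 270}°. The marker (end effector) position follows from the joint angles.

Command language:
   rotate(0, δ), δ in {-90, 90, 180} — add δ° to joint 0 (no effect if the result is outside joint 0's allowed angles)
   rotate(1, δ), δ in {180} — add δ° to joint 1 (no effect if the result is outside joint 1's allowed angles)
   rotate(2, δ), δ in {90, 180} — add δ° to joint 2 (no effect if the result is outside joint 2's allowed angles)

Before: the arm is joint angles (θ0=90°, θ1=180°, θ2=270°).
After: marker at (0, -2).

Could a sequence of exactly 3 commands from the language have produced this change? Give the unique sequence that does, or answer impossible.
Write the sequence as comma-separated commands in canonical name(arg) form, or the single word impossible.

rotate(2, 90), rotate(2, 90), rotate(2, 90)

initial: joint angles (θ0=90°, θ1=180°, θ2=270°)
step 1 (rotate(2, 90)): joint angles (θ0=90°, θ1=180°, θ2=0°)
step 2 (rotate(2, 90)): joint angles (θ0=90°, θ1=180°, θ2=90°)
step 3 (rotate(2, 90)): joint angles (θ0=90°, θ1=180°, θ2=180°)
all 216 alternatives checked — unique.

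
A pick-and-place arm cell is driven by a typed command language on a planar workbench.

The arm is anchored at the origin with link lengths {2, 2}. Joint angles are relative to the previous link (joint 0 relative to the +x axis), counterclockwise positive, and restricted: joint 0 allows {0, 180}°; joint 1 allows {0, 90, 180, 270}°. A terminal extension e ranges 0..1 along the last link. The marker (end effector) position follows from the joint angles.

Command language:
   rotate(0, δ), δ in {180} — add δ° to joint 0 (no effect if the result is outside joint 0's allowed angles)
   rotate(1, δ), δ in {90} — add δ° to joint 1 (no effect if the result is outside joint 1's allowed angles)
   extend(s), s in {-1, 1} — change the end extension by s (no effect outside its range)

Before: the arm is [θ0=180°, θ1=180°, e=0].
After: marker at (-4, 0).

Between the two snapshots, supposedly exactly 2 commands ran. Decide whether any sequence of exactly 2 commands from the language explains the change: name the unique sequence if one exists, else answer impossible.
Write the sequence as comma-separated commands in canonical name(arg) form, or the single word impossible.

t0: [θ0=180°, θ1=180°, e=0]
step 1 (rotate(1, 90)): [θ0=180°, θ1=270°, e=0]
step 2 (rotate(1, 90)): [θ0=180°, θ1=0°, e=0]
no other 2-command option fits: unique.

rotate(1, 90), rotate(1, 90)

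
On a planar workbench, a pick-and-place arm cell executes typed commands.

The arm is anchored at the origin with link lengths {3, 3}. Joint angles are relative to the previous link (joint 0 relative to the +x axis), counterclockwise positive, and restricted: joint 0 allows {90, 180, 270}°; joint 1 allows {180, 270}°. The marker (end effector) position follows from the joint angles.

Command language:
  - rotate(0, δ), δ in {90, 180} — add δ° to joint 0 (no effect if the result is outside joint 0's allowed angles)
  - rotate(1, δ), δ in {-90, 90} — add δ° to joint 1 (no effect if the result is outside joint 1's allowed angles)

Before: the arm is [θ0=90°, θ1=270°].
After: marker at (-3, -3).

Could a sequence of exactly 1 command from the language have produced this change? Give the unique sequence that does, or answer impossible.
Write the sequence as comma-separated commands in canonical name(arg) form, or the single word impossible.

begin: [θ0=90°, θ1=270°]
1. rotate(0, 180) → [θ0=270°, θ1=270°]
no rival 1-sequence matches.

rotate(0, 180)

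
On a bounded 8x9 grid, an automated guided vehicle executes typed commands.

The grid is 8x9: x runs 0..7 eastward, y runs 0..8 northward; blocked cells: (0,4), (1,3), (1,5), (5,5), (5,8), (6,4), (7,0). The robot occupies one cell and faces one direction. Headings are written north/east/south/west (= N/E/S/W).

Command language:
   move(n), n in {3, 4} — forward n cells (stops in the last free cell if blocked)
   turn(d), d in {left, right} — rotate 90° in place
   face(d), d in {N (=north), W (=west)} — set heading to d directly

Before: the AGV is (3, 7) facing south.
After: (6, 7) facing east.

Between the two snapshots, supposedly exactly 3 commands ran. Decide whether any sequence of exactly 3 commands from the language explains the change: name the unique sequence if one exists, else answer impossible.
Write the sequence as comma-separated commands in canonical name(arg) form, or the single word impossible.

key: cell and facing (now E) both changed — the 3 commands mix motion and turning
from: (3, 7) facing south
[1] after face(N): (3, 7) facing north
[2] after turn(right): (3, 7) facing east
[3] after move(3): (6, 7) facing east
no rival 3-sequence matches.

face(N), turn(right), move(3)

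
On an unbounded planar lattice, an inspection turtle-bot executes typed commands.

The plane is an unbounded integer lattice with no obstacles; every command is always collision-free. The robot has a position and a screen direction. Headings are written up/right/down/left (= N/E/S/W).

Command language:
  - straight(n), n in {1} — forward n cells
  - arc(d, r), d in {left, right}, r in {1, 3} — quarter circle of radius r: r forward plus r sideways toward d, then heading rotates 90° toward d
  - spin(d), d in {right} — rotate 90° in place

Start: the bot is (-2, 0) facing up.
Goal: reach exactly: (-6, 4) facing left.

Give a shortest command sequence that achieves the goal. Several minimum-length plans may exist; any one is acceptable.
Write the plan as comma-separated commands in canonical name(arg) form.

arc(left, 3), spin(right), arc(left, 1)

begin: (-2, 0) facing up
[1] after arc(left, 3): (-5, 3) facing left
[2] after spin(right): (-5, 3) facing up
[3] after arc(left, 1): (-6, 4) facing left
nothing shorter than 3 reaches the goal.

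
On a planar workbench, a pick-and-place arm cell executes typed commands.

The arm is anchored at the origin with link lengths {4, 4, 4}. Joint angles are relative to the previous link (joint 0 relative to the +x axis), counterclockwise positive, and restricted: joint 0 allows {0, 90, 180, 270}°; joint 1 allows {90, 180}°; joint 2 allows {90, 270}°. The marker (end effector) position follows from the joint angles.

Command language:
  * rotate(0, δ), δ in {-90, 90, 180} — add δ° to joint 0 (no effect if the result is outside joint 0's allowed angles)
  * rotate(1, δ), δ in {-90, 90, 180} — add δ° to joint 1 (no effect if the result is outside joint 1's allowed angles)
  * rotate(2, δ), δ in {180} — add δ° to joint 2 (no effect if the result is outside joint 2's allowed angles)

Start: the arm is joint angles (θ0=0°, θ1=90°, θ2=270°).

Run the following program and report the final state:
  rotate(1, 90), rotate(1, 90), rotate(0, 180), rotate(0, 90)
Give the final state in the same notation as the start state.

joint angles (θ0=270°, θ1=180°, θ2=270°)

start: joint angles (θ0=0°, θ1=90°, θ2=270°)
step 1 (rotate(1, 90)): joint angles (θ0=0°, θ1=180°, θ2=270°)
step 2 (rotate(1, 90)): joint angles (θ0=0°, θ1=180°, θ2=270°)
step 3 (rotate(0, 180)): joint angles (θ0=180°, θ1=180°, θ2=270°)
step 4 (rotate(0, 90)): joint angles (θ0=270°, θ1=180°, θ2=270°)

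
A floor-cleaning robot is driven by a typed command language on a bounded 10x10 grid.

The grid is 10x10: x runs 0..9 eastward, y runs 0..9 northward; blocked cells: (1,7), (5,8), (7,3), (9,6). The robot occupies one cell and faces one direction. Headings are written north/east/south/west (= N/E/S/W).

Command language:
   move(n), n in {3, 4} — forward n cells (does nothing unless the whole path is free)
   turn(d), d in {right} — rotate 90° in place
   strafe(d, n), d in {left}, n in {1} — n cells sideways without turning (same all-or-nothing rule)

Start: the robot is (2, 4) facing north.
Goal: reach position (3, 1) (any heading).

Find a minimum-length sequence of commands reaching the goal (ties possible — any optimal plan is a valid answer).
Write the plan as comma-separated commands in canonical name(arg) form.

turn(right), turn(right), strafe(left, 1), move(3)

t0: (2, 4) facing north
1. turn(right) → (2, 4) facing east
2. turn(right) → (2, 4) facing south
3. strafe(left, 1) → (3, 4) facing south
4. move(3) → (3, 1) facing south
minimal: 4 command(s), checked below 4.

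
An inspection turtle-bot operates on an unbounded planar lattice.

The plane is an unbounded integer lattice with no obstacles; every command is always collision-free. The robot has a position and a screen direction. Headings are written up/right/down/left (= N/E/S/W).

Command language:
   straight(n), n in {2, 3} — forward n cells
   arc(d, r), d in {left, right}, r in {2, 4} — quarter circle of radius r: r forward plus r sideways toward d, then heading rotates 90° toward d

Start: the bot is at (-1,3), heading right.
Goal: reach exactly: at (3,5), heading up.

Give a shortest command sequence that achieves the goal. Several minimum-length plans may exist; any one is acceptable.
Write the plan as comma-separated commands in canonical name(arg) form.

straight(2), arc(left, 2)

from: at (-1,3), heading right
step 1 (straight(2)): at (1,3), heading right
step 2 (arc(left, 2)): at (3,5), heading up
minimal: 2 command(s), checked below 2.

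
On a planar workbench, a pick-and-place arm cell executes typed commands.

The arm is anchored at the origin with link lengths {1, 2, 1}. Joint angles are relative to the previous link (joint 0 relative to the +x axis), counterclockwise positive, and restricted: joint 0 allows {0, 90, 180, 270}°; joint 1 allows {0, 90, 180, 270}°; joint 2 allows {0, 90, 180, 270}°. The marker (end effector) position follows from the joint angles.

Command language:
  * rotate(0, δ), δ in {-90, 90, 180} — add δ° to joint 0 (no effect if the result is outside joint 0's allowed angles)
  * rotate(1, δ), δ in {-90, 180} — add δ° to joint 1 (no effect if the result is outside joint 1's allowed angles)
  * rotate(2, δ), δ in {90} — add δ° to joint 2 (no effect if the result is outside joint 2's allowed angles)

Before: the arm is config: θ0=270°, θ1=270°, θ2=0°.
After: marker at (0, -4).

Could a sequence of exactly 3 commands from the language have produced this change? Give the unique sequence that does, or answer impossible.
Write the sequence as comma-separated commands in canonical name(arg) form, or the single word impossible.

rotate(1, -90), rotate(1, -90), rotate(1, -90)

from: config: θ0=270°, θ1=270°, θ2=0°
[1] after rotate(1, -90): config: θ0=270°, θ1=180°, θ2=0°
[2] after rotate(1, -90): config: θ0=270°, θ1=90°, θ2=0°
[3] after rotate(1, -90): config: θ0=270°, θ1=0°, θ2=0°
no other 3-command option fits: unique.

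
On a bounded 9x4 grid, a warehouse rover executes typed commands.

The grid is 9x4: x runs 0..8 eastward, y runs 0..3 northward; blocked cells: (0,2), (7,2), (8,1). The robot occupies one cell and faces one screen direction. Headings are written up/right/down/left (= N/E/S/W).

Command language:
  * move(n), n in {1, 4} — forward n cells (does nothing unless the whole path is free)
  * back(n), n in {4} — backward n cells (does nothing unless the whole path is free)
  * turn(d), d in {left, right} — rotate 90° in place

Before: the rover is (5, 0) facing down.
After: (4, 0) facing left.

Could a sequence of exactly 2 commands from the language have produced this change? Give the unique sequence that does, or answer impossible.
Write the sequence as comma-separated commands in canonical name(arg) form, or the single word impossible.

turn(right), move(1)

key: position moved to (4,0) AND the heading swung to W — translation plus rotation needed
begin: (5, 0) facing down
[1] after turn(right): (5, 0) facing left
[2] after move(1): (4, 0) facing left
no rival 2-sequence matches.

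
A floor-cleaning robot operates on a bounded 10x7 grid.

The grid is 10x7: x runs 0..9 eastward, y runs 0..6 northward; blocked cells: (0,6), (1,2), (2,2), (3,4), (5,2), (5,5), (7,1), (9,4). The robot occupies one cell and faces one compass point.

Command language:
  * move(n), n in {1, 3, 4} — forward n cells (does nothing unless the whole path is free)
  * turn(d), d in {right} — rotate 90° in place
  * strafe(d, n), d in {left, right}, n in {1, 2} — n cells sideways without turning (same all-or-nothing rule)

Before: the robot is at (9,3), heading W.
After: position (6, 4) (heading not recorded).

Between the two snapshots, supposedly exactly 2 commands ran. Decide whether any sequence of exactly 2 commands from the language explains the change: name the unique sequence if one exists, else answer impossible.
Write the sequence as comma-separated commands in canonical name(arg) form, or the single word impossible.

move(3), strafe(right, 1)

key: running strafe(right, 1) before move(3) would end elsewhere — order is forced
t0: at (9,3), heading W
[1] after move(3): at (6,3), heading W
[2] after strafe(right, 1): at (6,4), heading W
no other 2-command option fits: unique.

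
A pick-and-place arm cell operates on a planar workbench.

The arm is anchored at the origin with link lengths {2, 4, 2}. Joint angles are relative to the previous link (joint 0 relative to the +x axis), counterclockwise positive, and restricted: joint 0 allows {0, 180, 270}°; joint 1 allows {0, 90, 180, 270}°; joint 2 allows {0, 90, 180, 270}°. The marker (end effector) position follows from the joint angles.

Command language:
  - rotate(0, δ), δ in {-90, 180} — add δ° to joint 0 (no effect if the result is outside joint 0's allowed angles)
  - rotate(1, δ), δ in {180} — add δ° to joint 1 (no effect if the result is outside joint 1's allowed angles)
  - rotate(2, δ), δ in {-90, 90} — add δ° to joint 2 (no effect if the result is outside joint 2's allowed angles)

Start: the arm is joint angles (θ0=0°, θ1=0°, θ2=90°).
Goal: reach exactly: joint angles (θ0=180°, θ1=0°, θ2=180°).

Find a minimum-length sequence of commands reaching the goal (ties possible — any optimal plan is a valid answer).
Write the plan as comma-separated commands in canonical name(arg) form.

rotate(2, 90), rotate(0, 180)

start: joint angles (θ0=0°, θ1=0°, θ2=90°)
[1] after rotate(2, 90): joint angles (θ0=0°, θ1=0°, θ2=180°)
[2] after rotate(0, 180): joint angles (θ0=180°, θ1=0°, θ2=180°)
minimal: 2 command(s), checked below 2.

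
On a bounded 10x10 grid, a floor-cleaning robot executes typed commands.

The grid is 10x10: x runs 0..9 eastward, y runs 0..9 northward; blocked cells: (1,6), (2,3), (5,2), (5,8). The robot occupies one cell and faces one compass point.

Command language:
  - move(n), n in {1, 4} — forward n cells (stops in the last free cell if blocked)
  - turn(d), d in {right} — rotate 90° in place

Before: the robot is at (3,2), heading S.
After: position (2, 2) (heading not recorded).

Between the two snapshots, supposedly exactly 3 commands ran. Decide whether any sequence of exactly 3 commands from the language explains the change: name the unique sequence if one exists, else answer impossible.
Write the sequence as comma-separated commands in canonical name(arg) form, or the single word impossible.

turn(right), move(1), turn(right)

start: at (3,2), heading S
1. turn(right) → at (3,2), heading W
2. move(1) → at (2,2), heading W
3. turn(right) → at (2,2), heading N
all 27 alternatives checked — unique.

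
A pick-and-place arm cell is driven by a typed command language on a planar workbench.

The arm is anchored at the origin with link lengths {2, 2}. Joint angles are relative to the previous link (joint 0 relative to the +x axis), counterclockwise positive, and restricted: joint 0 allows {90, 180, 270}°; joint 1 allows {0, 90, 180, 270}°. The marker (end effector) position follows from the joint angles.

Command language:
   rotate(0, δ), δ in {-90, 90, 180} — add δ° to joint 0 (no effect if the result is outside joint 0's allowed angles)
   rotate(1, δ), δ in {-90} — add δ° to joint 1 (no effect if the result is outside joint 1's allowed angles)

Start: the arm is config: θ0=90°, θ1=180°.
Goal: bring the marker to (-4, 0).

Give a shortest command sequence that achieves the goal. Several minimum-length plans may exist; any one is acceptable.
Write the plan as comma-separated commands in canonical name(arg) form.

rotate(0, 90), rotate(1, -90), rotate(1, -90)

begin: config: θ0=90°, θ1=180°
step 1 (rotate(0, 90)): config: θ0=180°, θ1=180°
step 2 (rotate(1, -90)): config: θ0=180°, θ1=90°
step 3 (rotate(1, -90)): config: θ0=180°, θ1=0°
no 2-step plan works, so 3 is optimal.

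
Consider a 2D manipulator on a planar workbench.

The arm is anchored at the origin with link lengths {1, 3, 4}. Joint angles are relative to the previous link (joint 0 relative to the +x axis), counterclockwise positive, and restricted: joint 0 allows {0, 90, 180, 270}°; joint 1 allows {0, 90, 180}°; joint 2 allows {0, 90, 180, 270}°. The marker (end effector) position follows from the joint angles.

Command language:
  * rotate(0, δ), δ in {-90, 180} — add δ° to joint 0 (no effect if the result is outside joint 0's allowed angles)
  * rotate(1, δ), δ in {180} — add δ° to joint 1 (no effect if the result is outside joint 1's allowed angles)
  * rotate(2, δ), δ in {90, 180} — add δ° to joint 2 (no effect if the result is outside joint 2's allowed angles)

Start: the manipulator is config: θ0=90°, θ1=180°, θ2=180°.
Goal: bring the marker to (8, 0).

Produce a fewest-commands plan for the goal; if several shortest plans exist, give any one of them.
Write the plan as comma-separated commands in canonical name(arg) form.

from: config: θ0=90°, θ1=180°, θ2=180°
[1] after rotate(1, 180): config: θ0=90°, θ1=0°, θ2=180°
[2] after rotate(2, 180): config: θ0=90°, θ1=0°, θ2=0°
[3] after rotate(0, -90): config: θ0=0°, θ1=0°, θ2=0°
nothing shorter than 3 reaches the goal.

rotate(1, 180), rotate(2, 180), rotate(0, -90)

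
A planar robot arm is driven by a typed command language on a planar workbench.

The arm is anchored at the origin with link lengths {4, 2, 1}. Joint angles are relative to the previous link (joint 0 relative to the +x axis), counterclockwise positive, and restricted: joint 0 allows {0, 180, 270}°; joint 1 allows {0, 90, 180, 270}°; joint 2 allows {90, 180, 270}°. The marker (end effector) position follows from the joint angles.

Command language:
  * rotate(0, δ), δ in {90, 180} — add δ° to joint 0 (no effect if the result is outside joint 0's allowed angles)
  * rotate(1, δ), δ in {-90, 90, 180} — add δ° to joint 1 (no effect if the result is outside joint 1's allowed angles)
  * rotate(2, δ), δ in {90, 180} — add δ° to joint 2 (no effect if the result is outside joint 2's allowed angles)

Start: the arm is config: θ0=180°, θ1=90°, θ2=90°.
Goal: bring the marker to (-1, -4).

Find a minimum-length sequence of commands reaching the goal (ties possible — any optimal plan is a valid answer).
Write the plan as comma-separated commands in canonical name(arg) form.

start: config: θ0=180°, θ1=90°, θ2=90°
[1] after rotate(1, 180): config: θ0=180°, θ1=270°, θ2=90°
[2] after rotate(0, 90): config: θ0=270°, θ1=270°, θ2=90°
[3] after rotate(2, 90): config: θ0=270°, θ1=270°, θ2=180°
shorter routes all fall short; 3 is best.

rotate(1, 180), rotate(0, 90), rotate(2, 90)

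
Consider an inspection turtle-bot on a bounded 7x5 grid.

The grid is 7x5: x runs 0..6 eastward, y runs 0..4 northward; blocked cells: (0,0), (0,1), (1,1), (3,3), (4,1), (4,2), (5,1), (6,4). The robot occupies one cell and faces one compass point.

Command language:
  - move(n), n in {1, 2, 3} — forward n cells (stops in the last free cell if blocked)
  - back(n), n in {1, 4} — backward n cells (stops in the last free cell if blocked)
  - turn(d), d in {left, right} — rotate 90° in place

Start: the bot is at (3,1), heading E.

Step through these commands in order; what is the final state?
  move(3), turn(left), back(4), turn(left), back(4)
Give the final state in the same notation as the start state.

at (6,0), heading W

from: at (3,1), heading E
t=1 move(3) ⇒ at (3,1), heading E
t=2 turn(left) ⇒ at (3,1), heading N
t=3 back(4) ⇒ at (3,0), heading N
t=4 turn(left) ⇒ at (3,0), heading W
t=5 back(4) ⇒ at (6,0), heading W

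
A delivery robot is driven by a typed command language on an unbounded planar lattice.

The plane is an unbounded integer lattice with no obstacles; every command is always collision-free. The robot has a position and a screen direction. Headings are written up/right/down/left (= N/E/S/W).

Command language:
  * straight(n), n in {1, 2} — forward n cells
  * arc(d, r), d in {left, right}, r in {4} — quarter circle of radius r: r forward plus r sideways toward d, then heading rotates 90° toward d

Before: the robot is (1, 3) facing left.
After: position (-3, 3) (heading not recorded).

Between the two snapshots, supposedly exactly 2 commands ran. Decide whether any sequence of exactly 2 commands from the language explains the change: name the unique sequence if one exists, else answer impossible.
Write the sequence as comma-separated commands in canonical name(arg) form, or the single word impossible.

begin: (1, 3) facing left
1. straight(2) → (-1, 3) facing left
2. straight(2) → (-3, 3) facing left
no rival 2-sequence matches.

straight(2), straight(2)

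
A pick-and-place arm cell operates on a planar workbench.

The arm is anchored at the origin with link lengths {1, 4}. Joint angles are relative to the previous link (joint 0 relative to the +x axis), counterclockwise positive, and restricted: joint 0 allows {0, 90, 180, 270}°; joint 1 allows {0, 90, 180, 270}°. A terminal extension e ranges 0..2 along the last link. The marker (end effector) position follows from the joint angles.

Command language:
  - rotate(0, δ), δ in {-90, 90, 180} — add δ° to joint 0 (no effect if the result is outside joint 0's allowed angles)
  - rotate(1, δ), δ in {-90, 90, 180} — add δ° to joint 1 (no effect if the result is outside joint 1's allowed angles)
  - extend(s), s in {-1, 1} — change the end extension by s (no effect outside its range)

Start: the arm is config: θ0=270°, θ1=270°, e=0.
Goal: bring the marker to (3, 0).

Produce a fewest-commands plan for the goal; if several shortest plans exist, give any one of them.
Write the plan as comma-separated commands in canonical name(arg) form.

t0: config: θ0=270°, θ1=270°, e=0
[1] after rotate(1, -90): config: θ0=270°, θ1=180°, e=0
[2] after rotate(0, -90): config: θ0=180°, θ1=180°, e=0
nothing shorter than 2 reaches the goal.

rotate(1, -90), rotate(0, -90)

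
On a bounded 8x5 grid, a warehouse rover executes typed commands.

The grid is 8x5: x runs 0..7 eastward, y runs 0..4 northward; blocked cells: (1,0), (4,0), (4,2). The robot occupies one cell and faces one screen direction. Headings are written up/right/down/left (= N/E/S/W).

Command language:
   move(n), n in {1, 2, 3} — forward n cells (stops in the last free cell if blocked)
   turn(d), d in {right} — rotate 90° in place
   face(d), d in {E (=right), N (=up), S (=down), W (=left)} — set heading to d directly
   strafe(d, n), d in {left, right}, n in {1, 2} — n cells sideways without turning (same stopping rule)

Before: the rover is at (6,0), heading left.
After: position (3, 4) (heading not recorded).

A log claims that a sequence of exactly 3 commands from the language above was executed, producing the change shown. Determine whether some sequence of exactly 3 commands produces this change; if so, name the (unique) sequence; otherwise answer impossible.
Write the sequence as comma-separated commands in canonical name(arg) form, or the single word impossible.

key: order matters: swapping strafe(right, 2) and move(3) lands elsewhere
from: at (6,0), heading left
step 1 (strafe(right, 2)): at (6,2), heading left
step 2 (strafe(right, 2)): at (6,4), heading left
step 3 (move(3)): at (3,4), heading left
uniquely the one of 1728 3-step routes that fits.

strafe(right, 2), strafe(right, 2), move(3)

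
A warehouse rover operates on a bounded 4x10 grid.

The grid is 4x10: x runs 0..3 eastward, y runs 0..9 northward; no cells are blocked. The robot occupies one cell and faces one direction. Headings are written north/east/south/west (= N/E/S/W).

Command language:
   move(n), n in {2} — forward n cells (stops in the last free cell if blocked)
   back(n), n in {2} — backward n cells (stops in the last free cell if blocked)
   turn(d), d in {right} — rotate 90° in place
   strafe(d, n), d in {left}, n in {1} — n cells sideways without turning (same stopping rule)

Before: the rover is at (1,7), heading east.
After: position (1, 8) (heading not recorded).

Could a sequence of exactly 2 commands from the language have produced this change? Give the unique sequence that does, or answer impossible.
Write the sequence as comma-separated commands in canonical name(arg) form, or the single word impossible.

strafe(left, 1), turn(right)

key: running turn(right) before strafe(left, 1) would end elsewhere — order is forced
start: at (1,7), heading east
step 1 (strafe(left, 1)): at (1,8), heading east
step 2 (turn(right)): at (1,8), heading south
no rival 2-sequence matches.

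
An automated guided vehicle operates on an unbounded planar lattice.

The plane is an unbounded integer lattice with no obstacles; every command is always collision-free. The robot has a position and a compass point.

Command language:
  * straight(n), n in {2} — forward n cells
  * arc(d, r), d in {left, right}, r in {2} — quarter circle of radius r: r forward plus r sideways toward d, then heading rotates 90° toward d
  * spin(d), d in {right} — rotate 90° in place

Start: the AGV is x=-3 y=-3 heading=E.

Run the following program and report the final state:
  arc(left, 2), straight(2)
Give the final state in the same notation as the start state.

x=-1 y=1 heading=N

start: x=-3 y=-3 heading=E
[1] after arc(left, 2): x=-1 y=-1 heading=N
[2] after straight(2): x=-1 y=1 heading=N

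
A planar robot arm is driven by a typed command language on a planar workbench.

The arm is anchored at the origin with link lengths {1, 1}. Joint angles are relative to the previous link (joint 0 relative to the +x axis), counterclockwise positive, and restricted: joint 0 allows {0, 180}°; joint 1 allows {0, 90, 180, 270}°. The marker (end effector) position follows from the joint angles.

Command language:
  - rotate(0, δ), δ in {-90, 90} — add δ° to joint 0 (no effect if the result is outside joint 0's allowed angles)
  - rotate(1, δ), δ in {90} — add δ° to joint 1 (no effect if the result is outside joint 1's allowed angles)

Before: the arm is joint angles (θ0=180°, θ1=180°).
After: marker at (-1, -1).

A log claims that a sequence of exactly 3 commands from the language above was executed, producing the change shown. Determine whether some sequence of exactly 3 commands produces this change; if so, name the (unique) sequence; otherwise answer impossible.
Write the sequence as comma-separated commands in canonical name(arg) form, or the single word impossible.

rotate(1, 90), rotate(1, 90), rotate(1, 90)

from: joint angles (θ0=180°, θ1=180°)
1. rotate(1, 90) → joint angles (θ0=180°, θ1=270°)
2. rotate(1, 90) → joint angles (θ0=180°, θ1=0°)
3. rotate(1, 90) → joint angles (θ0=180°, θ1=90°)
no other 3-command option fits: unique.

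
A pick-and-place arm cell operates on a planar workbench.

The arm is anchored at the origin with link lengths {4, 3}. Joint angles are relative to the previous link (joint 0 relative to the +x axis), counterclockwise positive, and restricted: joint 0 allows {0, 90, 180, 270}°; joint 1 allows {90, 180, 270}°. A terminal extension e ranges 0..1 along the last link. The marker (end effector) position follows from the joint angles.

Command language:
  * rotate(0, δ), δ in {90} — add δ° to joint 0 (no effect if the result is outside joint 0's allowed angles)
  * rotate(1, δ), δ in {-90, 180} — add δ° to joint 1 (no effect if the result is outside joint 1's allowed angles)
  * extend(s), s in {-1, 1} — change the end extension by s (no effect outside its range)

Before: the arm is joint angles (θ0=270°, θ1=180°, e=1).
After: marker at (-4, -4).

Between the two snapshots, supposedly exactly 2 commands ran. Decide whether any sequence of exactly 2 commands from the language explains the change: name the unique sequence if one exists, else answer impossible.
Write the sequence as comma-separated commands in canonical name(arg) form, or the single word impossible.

key: order matters: swapping rotate(1, -90) and rotate(1, 180) lands elsewhere
begin: joint angles (θ0=270°, θ1=180°, e=1)
1. rotate(1, -90) → joint angles (θ0=270°, θ1=90°, e=1)
2. rotate(1, 180) → joint angles (θ0=270°, θ1=270°, e=1)
all 25 alternatives checked — unique.

rotate(1, -90), rotate(1, 180)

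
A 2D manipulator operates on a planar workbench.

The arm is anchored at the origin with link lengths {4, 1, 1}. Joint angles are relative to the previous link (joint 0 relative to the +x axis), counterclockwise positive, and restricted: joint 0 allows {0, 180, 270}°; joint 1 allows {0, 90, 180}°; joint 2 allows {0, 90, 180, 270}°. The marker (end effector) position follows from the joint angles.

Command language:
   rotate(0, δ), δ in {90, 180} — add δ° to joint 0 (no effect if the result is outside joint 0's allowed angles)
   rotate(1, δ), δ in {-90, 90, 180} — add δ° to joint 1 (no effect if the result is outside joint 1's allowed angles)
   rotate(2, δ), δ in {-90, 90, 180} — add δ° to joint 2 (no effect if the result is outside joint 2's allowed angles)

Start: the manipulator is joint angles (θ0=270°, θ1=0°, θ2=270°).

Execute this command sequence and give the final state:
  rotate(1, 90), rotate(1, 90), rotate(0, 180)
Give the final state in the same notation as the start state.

joint angles (θ0=270°, θ1=180°, θ2=270°)

start: joint angles (θ0=270°, θ1=0°, θ2=270°)
1. rotate(1, 90) → joint angles (θ0=270°, θ1=90°, θ2=270°)
2. rotate(1, 90) → joint angles (θ0=270°, θ1=180°, θ2=270°)
3. rotate(0, 180) → joint angles (θ0=270°, θ1=180°, θ2=270°)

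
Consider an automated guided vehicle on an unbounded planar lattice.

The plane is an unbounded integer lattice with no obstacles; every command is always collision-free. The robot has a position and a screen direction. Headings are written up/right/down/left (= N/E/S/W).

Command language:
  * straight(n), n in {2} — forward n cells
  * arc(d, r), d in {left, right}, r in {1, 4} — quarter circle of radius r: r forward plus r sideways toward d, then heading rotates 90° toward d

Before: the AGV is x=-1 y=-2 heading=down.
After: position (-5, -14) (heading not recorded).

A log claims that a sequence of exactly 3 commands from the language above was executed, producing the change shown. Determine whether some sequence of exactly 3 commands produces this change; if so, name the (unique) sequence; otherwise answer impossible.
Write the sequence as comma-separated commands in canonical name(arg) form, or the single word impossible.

arc(right, 4), arc(left, 4), arc(left, 4)

key: running arc(left, 4) before arc(right, 4) would end elsewhere — order is forced
start: x=-1 y=-2 heading=down
step 1 (arc(right, 4)): x=-5 y=-6 heading=left
step 2 (arc(left, 4)): x=-9 y=-10 heading=down
step 3 (arc(left, 4)): x=-5 y=-14 heading=right
no rival 3-sequence matches.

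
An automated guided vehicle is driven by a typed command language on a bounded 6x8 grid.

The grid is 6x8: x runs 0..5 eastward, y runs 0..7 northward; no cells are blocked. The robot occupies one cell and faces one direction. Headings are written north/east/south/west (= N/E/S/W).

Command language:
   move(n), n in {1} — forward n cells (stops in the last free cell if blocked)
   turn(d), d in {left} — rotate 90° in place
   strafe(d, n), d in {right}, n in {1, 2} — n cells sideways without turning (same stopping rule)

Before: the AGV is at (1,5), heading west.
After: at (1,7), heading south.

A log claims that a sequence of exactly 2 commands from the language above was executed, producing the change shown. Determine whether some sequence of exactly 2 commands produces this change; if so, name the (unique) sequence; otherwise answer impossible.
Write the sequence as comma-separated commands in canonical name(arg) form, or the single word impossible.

strafe(right, 2), turn(left)

key: cell and facing (now S) both changed — the 2 commands mix motion and turning
begin: at (1,5), heading west
step 1 (strafe(right, 2)): at (1,7), heading west
step 2 (turn(left)): at (1,7), heading south
uniquely the one of 16 2-step routes that fits.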